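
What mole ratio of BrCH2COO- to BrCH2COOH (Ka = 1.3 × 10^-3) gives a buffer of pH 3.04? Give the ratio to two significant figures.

pKa = -log(1.3 × 10^-3) = 2.886
pH = pKa + log(r) ⇒ log(r) = 3.04 − 2.886 = +0.154
r = [BrCH2COO-]/[BrCH2COOH] = 10^(+0.154) = 1.43

ratio = 1.4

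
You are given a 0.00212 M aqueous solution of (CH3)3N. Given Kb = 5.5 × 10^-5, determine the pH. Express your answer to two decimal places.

pH = 10.50

(CH3)3N + H2O ⇌ (CH3)3NH+ + OH-
From the ICE table, Kb = [OH-]²/(0.00212 − [OH-]) = 5.5 × 10^-5.
The 5% rule fails; solving [OH-]² + Kb·[OH-] − Kb·C₀ = 0 exactly:
[OH-] = [−5.5e-05 + √(5.5e-05² + 4.66e-07)]/2 = 3.15 × 10^-4 M
pOH = 3.50, so pH = 14.00 − pOH = 10.50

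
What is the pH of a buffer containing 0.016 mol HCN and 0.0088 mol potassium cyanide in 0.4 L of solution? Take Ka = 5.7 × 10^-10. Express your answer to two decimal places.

pKa = −log(5.7 × 10^-10) = 9.244
Using pH = pKa + log([base]/[acid]) with [base]/[acid] = 0.0088/0.016:
pH = 9.244 + (-0.260) = 8.98

pH = 8.98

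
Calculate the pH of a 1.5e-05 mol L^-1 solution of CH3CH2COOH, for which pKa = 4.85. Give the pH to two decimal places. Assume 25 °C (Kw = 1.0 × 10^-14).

CH3CH2COOH ⇌ CH3CH2COO- + H+
Ka = 10^(−4.85) = 1.41 × 10^-5
From the ICE table, Ka = x²/(1.5e-05 − x) = 1.41 × 10^-5.
The 5% rule fails; solving x² + Ka·x − Ka·C₀ = 0 exactly:
x = (−Ka + √(Ka² + 4·Ka·C₀))/2 = 9.11 × 10^-6 M
pH = −log[H+] = −log(9.11 × 10^-6) = 5.04

pH = 5.04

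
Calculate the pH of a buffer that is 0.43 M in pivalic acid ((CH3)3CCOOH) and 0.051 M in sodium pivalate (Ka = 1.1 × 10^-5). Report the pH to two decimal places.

pKa = −log(1.1 × 10^-5) = 4.959
pH = pKa + log([A⁻]/[HA]) = 4.959 + log(0.051/0.43)
pH = 4.959 + (-0.926) = 4.03

pH = 4.03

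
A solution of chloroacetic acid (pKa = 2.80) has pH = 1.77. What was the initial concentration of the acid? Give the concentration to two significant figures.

[H+] = 10^(-1.77) = 1.70 × 10^-2 M = x
Ka = 10^(−2.80) = 1.58 × 10^-3
Ka = x²/(C₀ − x) ⇒ C₀ = x + x²/Ka
C₀ = 1.70 × 10^-2 + (1.70 × 10^-2)²/(1.58 × 10^-3) = 2.00 × 10^-1 M

C₀ = 2.0 × 10^-1 M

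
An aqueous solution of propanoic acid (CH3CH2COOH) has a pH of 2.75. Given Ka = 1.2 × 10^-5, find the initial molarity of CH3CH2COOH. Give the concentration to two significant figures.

[H+] = 10^(-2.75) = 1.78 × 10^-3 M = x
Ka = x²/(C₀ − x) ⇒ C₀ = x + x²/Ka
C₀ = 1.78 × 10^-3 + (1.78 × 10^-3)²/(1.2 × 10^-5) = 2.66 × 10^-1 M

C₀ = 2.7 × 10^-1 M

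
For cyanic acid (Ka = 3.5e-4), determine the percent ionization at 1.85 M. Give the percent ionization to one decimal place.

1.4%

HOCN ⇌ OCN- + H+; let x = [H+] at equilibrium.
x ≈ √(Ka·C₀) = √(3.5 × 10^-4 × 1.85) = 2.54 × 10^-2 M
% ionization = x/C₀ × 100% = 2.54 × 10^-2/1.85 × 100% = 1.4%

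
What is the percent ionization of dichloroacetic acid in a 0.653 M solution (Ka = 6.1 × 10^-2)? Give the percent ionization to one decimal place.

26.2%

Cl2CHCOOH ⇌ Cl2CHCOO- + H+; let x = [H+] at equilibrium.
Solve x² + 0.061x − 0.0398 = 0 → x = 1.71 × 10^-1 M
% ionization = x/C₀ × 100% = 1.71 × 10^-1/0.653 × 100% = 26.2%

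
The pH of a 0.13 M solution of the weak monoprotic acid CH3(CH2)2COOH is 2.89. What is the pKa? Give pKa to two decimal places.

pKa = 4.89

[H+] = 10^(-2.89) = 1.29 × 10^-3 M
At equilibrium [HA] = 0.13 − 1.29 × 10^-3 = 1.29 × 10^-1 M
Ka = [H+][A-]/[HA] = (1.29 × 10^-3)² / 1.29 × 10^-1 = 1.29 × 10^-5
pKa = -log(1.29 × 10^-5) = 4.89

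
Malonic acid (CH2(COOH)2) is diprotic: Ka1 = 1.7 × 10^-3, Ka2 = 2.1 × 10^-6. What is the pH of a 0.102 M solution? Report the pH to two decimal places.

Ka1 ≫ Ka2, so treat the first dissociation as the only significant source of H+.
Ka1 = x²/(0.102 − x) = 1.7 × 10^-3
Solving the quadratic: x = (−Ka1 + √(Ka1² + 4·Ka1·C₀))/2 = 1.23 × 10^-2 M
pH = −log(1.23 × 10^-2) = 1.91

pH = 1.91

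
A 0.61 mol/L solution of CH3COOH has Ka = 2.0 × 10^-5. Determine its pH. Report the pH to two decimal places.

pH = 2.46

CH3COOH ⇌ CH3COO- + H+
From the ICE table, Ka = [H+]²/(0.61 − [H+]) = 2.0 × 10^-5.
Assume [H+] ≪ 0.61: [H+] ≈ √(2.0 × 10^-5 × 0.61) = 3.49 × 10^-3 M
pH = −log[H+] = −log(3.49 × 10^-3) = 2.46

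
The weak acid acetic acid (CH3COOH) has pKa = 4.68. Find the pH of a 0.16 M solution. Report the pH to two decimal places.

pH = 2.74

CH3COOH ⇌ CH3COO- + H+
Ka = 10^(−4.68) = 2.09 × 10^-5
From the ICE table, Ka = x²/(0.16 − x) = 2.09 × 10^-5.
Assume x ≪ 0.16: x ≈ √(2.09 × 10^-5 × 0.16) = 1.83 × 10^-3 M
(x/C₀ = 1.1% < 5%, so the approximation holds.)
pH = −log(1.83 × 10^-3) = 2.74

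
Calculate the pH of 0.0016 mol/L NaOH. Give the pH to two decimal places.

NaOH is a strong base; [OH-] = 0.0016 M.
pOH = -log(0.0016) = 2.80
pH = 14.00 - 2.80 = 11.20

pH = 11.20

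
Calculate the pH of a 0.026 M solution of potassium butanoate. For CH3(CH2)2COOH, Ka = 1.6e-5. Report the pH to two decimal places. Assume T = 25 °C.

pH = 8.61

CH3(CH2)2COO- is the conjugate base of the weak acid CH3(CH2)2COOH.
Kb = Kw/Ka = 1.0×10^-14 / 1.6 × 10^-5 = 6.25 × 10^-10
Kb = x²/(0.026 − x) = 6.25 × 10^-10
Since Kb ≪ C₀, x ≈ √(Kb·C₀) = 4.03 × 10^-6 M.
Check: 0.016% ionized — well under 5%, approximation valid.
pOH = 5.39, so pH = 14.00 − pOH = 8.61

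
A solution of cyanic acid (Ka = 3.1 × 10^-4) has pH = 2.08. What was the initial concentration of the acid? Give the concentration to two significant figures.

[H+] = 10^(-2.08) = 8.32 × 10^-3 M = x
Ka = x²/(C₀ − x) ⇒ C₀ = x + x²/Ka
C₀ = 8.32 × 10^-3 + (8.32 × 10^-3)²/(3.1 × 10^-4) = 2.32 × 10^-1 M

C₀ = 2.3 × 10^-1 M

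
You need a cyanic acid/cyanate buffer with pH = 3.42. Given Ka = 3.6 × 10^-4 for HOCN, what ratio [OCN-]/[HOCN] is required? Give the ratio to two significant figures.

ratio = 0.95

pKa = -log(3.6 × 10^-4) = 3.444
pH = pKa + log(r) ⇒ log(r) = 3.42 − 3.444 = -0.024
r = [OCN-]/[HOCN] = 10^(-0.024) = 0.946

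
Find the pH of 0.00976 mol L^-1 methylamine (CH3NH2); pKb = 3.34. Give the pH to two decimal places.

pH = 11.28

CH3NH2 + H2O ⇌ CH3NH3+ + OH-
Kb = 10^(−3.34) = 4.57 × 10^-4
From the ICE table, Kb = x²/(0.00976 − x) = 4.57 × 10^-4.
x is not negligible relative to C₀; solve x² + 0.000457·x − 4.46e-06 = 0.
x = (−Kb + √(Kb² + 4·Kb·C₀))/2 = 1.90 × 10^-3 M
pOH = −log(1.90 × 10^-3) = 2.72; pH = 14.00 − 2.72 = 11.28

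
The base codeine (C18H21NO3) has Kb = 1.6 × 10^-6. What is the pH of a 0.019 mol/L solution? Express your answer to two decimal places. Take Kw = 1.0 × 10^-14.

pH = 10.24

C18H21NO3 + H2O ⇌ C18H22NO3+ + OH-
Kb = [OH-]²/(0.019 − [OH-]) = 1.6 × 10^-6
Since Kb ≪ C₀, [OH-] ≈ √(Kb·C₀) = 1.74 × 10^-4 M.
([OH-]/C₀ = 0.92% < 5%, so the approximation holds.)
pOH = 3.76, so pH = 14.00 − pOH = 10.24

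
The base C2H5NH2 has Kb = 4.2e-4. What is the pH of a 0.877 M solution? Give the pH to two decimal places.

pH = 12.28

C2H5NH2 + H2O ⇌ C2H5NH3+ + OH-
From the ICE table, Kb = [OH-]²/(0.877 − [OH-]) = 4.2 × 10^-4.
Neglecting [OH-] in the denominator: [OH-] = √(4.2 × 10^-4 × 0.877) = 1.92 × 10^-2 M
pOH = −log(1.92 × 10^-2) = 1.72; pH = 14.00 − 1.72 = 12.28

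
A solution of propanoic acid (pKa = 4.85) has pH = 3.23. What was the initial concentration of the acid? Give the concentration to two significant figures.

C₀ = 2.5 × 10^-2 M

[H+] = 10^(-3.23) = 5.89 × 10^-4 M = x
Ka = 10^(−4.85) = 1.41 × 10^-5
Ka = x²/(C₀ − x) ⇒ C₀ = x + x²/Ka
C₀ = 5.89 × 10^-4 + (5.89 × 10^-4)²/(1.41 × 10^-5) = 2.52 × 10^-2 M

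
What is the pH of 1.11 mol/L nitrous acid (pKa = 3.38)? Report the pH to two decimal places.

pH = 1.67

HNO2 ⇌ NO2- + H+
Ka = 10^(−3.38) = 4.17 × 10^-4
Let x = [H+] at equilibrium. Ka = x²/(1.11 − x).
Assume x ≪ 1.11: x ≈ √(4.17 × 10^-4 × 1.11) = 2.15 × 10^-2 M
(x/C₀ = 1.9% < 5%, so the approximation holds.)
pH = −log(2.15 × 10^-2) = 1.67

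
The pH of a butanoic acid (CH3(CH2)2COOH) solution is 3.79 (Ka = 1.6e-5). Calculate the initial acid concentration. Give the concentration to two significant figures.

[H+] = 10^(-3.79) = 1.62 × 10^-4 M = x
Ka = x²/(C₀ − x) ⇒ C₀ = x + x²/Ka
C₀ = 1.62 × 10^-4 + (1.62 × 10^-4)²/(1.6 × 10^-5) = 1.80 × 10^-3 M

C₀ = 1.8 × 10^-3 M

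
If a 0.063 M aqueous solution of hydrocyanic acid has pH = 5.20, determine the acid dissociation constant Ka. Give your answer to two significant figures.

Ka = 6.3 × 10^-10

[H+] = 10^(-5.20) = 6.31 × 10^-6 M
At equilibrium [HA] = 0.063 − 6.31 × 10^-6 = 6.30 × 10^-2 M
Ka = [H+][A-]/[HA] = (6.31 × 10^-6)² / 6.30 × 10^-2 = 6.3 × 10^-10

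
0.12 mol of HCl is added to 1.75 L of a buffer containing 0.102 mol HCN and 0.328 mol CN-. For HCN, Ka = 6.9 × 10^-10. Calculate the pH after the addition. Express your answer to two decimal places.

Added H+ converts CN- to HCN: HCN → 0.222 mol, CN- → 0.208 mol.
pKa = −log(6.9 × 10^-10) = 9.161
Henderson–Hasselbalch with mole ratio 0.208/0.222: pH = 9.161 + (-0.028)

pH = 9.13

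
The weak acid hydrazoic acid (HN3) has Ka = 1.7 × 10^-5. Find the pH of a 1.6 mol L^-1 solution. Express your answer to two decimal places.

pH = 2.28

HN3 ⇌ N3- + H+
From the ICE table, Ka = [H+]²/(1.6 − [H+]) = 1.7 × 10^-5.
Since Ka ≪ C₀, [H+] ≈ √(Ka·C₀) = 5.22 × 10^-3 M.
([H+]/C₀ = 0.33% < 5%, so the approximation holds.)
pH = −log(5.22 × 10^-3) = 2.28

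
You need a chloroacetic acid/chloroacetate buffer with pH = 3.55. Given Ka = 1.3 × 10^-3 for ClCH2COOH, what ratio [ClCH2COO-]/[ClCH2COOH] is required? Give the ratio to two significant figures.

pKa = -log(1.3 × 10^-3) = 2.886
pH = pKa + log(r) ⇒ log(r) = 3.55 − 2.886 = +0.664
r = [ClCH2COO-]/[ClCH2COOH] = 10^(+0.664) = 4.61

ratio = 4.6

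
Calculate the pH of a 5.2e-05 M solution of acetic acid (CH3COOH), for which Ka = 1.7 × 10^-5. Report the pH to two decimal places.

pH = 4.65

CH3COOH ⇌ CH3COO- + H+
Let x = [H+] at equilibrium. Ka = x²/(5.2e-05 − x).
Here C₀/Ka ≈ 3.06, so the small-x approximation fails. Use the quadratic:
x = (−Ka + √(Ka² + 4·Ka·C₀))/2 = 2.24 × 10^-5 M
pH = −log(2.24 × 10^-5) = 4.65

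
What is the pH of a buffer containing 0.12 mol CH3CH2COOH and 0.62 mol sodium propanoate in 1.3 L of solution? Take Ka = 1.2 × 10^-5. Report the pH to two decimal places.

pH = 5.63

pKa = −log(1.2 × 10^-5) = 4.921
Using pH = pKa + log([base]/[acid]) with [base]/[acid] = 0.62/0.12:
pH = 4.921 + (+0.713) = 5.63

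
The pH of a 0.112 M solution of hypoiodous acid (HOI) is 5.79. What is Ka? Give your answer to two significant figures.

[H+] = 10^(-5.79) = 1.62 × 10^-6 M
At equilibrium [HA] = 0.112 − 1.62 × 10^-6 = 1.12 × 10^-1 M
Ka = [H+][A-]/[HA] = (1.62 × 10^-6)² / 1.12 × 10^-1 = 2.3 × 10^-11

Ka = 2.3 × 10^-11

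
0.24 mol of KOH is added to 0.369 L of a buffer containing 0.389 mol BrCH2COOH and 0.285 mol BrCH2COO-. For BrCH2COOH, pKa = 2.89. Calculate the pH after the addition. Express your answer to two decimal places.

OH- converts BrCH2COOH to BrCH2COO-: BrCH2COOH → 0.149 mol, BrCH2COO- → 0.525 mol.
Henderson–Hasselbalch with mole ratio 0.525/0.149: pH = 2.89 + (+0.547)

pH = 3.44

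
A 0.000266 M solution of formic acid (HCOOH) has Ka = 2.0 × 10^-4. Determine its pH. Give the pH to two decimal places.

HCOOH ⇌ HCOO- + H+
From the ICE table, Ka = x²/(0.000266 − x) = 2.0 × 10^-4.
x is not negligible relative to C₀; solve x² + 0.0002·x − 5.32e-08 = 0.
x = [−0.0002 + √(0.0002² + 2.13e-07)]/2 = 1.51 × 10^-4 M
pH = −log(1.51 × 10^-4) = 3.82

pH = 3.82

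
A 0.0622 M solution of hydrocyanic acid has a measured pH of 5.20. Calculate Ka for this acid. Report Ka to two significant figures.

[H+] = 10^(-5.20) = 6.31 × 10^-6 M
At equilibrium [HA] = 0.0622 − 6.31 × 10^-6 = 6.22 × 10^-2 M
Ka = [H+][A-]/[HA] = (6.31 × 10^-6)² / 6.22 × 10^-2 = 6.4 × 10^-10

Ka = 6.4 × 10^-10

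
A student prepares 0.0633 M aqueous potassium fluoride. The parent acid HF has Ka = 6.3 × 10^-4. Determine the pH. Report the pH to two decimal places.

F- is the conjugate base of the weak acid HF.
Kb = Kw/Ka = 1.0×10^-14 / 6.3 × 10^-4 = 1.59 × 10^-11
From the ICE table, Kb = [OH-]²/(0.0633 − [OH-]) = 1.59 × 10^-11.
Assume [OH-] ≪ 0.0633: [OH-] ≈ √(1.59 × 10^-11 × 0.0633) = 1.00 × 10^-6 M
Check: 0.0016% ionized — well under 5%, approximation valid.
pOH = −log(1.00 × 10^-6) = 6.00; pH = 14.00 − 6.00 = 8.00

pH = 8.00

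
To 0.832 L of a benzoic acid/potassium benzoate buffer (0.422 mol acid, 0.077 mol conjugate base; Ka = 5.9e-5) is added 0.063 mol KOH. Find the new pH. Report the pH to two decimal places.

pH = 3.82

OH- converts C6H5COOH to C6H5COO-: C6H5COOH → 0.359 mol, C6H5COO- → 0.14 mol.
pKa = −log(5.9 × 10^-5) = 4.229
Henderson–Hasselbalch with mole ratio 0.14/0.359: pH = 4.229 + (-0.409)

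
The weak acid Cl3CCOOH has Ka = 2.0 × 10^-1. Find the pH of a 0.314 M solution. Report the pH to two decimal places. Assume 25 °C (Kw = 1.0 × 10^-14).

Cl3CCOOH ⇌ Cl3CCOO- + H+
Ka = [H+]²/(0.314 − [H+]) = 2.0 × 10^-1
Here C₀/Ka ≈ 1.57, so the small-[H+] approximation fails. Use the quadratic:
[H+] = (−Ka + √(Ka² + 4·Ka·C₀))/2 = 1.70 × 10^-1 M
pH = −log[H+] = −log(1.70 × 10^-1) = 0.77

pH = 0.77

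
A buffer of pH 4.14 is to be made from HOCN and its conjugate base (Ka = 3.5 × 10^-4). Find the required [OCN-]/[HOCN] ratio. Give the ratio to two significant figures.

ratio = 4.8

pKa = -log(3.5 × 10^-4) = 3.456
pH = pKa + log(r) ⇒ log(r) = 4.14 − 3.456 = +0.684
r = [OCN-]/[HOCN] = 10^(+0.684) = 4.83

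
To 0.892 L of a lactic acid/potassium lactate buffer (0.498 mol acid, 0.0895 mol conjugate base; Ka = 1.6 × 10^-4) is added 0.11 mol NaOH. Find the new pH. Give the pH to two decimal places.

pH = 3.51

OH- converts CH3CH(OH)COOH to CH3CH(OH)COO-: CH3CH(OH)COOH → 0.388 mol, CH3CH(OH)COO- → 0.2 mol.
pKa = −log(1.6 × 10^-4) = 3.796
Henderson–Hasselbalch with mole ratio 0.2/0.388: pH = 3.796 + (-0.288)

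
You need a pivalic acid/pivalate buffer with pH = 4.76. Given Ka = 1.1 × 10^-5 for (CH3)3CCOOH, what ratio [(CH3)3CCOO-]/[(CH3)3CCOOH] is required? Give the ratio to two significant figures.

pKa = -log(1.1 × 10^-5) = 4.959
pH = pKa + log(r) ⇒ log(r) = 4.76 − 4.959 = -0.199
r = [(CH3)3CCOO-]/[(CH3)3CCOOH] = 10^(-0.199) = 0.632

ratio = 0.63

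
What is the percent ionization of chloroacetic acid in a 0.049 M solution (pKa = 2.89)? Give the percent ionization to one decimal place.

ClCH2COOH ⇌ ClCH2COO- + H+; let x = [H+] at equilibrium.
Ka = 10^(−2.89) = 1.29 × 10^-3
Ka = x²/(C₀ − x); solving the quadratic gives x = 7.33 × 10^-3 M.
% ionization = x/C₀ × 100% = 7.33 × 10^-3/0.049 × 100% = 15.0%

15.0%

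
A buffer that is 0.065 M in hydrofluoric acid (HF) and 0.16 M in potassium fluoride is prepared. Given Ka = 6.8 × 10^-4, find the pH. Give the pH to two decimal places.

pKa = −log(6.8 × 10^-4) = 3.167
Using pH = pKa + log([base]/[acid]) with [base]/[acid] = 0.16/0.065:
pH = 3.167 + (+0.391) = 3.56

pH = 3.56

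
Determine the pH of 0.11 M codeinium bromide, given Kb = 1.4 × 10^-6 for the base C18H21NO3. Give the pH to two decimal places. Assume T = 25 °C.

C18H22NO3+ is the conjugate acid of the weak base C18H21NO3.
Ka = Kw/Kb = 1.0×10^-14 / 1.4 × 10^-6 = 7.14 × 10^-9
From the ICE table, Ka = [H+]²/(0.11 − [H+]) = 7.14 × 10^-9.
Since Ka ≪ C₀, [H+] ≈ √(Ka·C₀) = 2.80 × 10^-5 M.
Check: 0.025% ionized — well under 5%, approximation valid.
pH = −log(2.80 × 10^-5) = 4.55

pH = 4.55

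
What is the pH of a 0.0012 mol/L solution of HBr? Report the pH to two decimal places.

pH = 2.92

HBr is a strong acid and dissociates completely, so [H+] = 0.0012 M.
pH = -log(0.0012) = 2.92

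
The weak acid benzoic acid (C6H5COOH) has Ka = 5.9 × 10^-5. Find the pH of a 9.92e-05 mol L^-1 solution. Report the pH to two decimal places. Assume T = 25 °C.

C6H5COOH ⇌ C6H5COO- + H+
From the ICE table, Ka = [H+]²/(9.92e-05 − [H+]) = 5.9 × 10^-5.
Here C₀/Ka ≈ 1.68, so the small-[H+] approximation fails. Use the quadratic:
[H+] = [−5.9e-05 + √(5.9e-05² + 2.34e-08)]/2 = 5.25 × 10^-5 M
pH = −log[H+] = −log(5.25 × 10^-5) = 4.28

pH = 4.28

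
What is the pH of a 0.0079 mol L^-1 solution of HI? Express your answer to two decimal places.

HI is a strong acid and dissociates completely, so [H+] = 0.0079 M.
pH = -log(0.0079) = 2.10

pH = 2.10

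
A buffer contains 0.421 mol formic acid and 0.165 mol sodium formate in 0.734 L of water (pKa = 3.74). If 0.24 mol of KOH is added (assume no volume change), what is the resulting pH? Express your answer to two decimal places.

pH = 4.09

After neutralization: n(HCOOH) = 0.181 mol, n(HCOO-) = 0.405 mol.
Henderson–Hasselbalch with mole ratio 0.405/0.181: pH = 3.74 + (+0.350)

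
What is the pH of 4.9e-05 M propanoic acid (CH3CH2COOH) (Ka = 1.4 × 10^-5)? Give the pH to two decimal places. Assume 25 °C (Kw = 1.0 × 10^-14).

pH = 4.70

CH3CH2COOH ⇌ CH3CH2COO- + H+
From the ICE table, Ka = x²/(4.9e-05 − x) = 1.4 × 10^-5.
The 5% rule fails; solving x² + Ka·x − Ka·C₀ = 0 exactly:
x = [−1.4e-05 + √(1.4e-05² + 2.74e-09)]/2 = 2.01 × 10^-5 M
pH = −log[H+] = −log(2.01 × 10^-5) = 4.70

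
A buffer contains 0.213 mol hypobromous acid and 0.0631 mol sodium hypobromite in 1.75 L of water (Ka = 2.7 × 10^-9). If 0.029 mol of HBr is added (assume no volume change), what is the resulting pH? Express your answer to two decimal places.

Added H+ converts OBr- to HOBr: HOBr → 0.242 mol, OBr- → 0.0341 mol.
pKa = −log(2.7 × 10^-9) = 8.569
Henderson–Hasselbalch with mole ratio 0.0341/0.242: pH = 8.569 + (-0.851)

pH = 7.72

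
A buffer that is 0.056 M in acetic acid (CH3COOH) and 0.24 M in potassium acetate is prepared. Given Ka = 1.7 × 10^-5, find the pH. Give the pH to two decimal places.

pH = 5.40

pKa = −log(1.7 × 10^-5) = 4.770
Using pH = pKa + log([base]/[acid]) with [base]/[acid] = 0.24/0.056:
pH = 4.770 + (+0.632) = 5.40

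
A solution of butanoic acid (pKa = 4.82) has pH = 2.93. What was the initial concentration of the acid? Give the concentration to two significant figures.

[H+] = 10^(-2.93) = 1.17 × 10^-3 M = x
Ka = 10^(−4.82) = 1.51 × 10^-5
Ka = x²/(C₀ − x) ⇒ C₀ = x + x²/Ka
C₀ = 1.17 × 10^-3 + (1.17 × 10^-3)²/(1.51 × 10^-5) = 9.18 × 10^-2 M

C₀ = 9.2 × 10^-2 M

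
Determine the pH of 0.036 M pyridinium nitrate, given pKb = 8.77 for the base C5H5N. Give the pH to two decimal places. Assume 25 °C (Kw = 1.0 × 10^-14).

pH = 3.34

C5H5NH+ is the conjugate acid of the weak base C5H5N.
Kb = 10^(−8.77) = 1.70 × 10^-9
Ka = Kw/Kb = 1.0×10^-14 / 1.70 × 10^-9 = 5.88 × 10^-6
From the ICE table, Ka = [H+]²/(0.036 − [H+]) = 5.88 × 10^-6.
Assume [H+] ≪ 0.036: [H+] ≈ √(5.88 × 10^-6 × 0.036) = 4.60 × 10^-4 M
pH = −log[H+] = −log(4.60 × 10^-4) = 3.34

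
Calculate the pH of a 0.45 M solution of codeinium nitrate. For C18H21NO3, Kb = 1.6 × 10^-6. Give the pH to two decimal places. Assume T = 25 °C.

pH = 4.28

C18H22NO3+ is the conjugate acid of the weak base C18H21NO3.
Ka = Kw/Kb = 1.0×10^-14 / 1.6 × 10^-6 = 6.25 × 10^-9
Ka = [H+]²/(0.45 − [H+]) = 6.25 × 10^-9
Assume [H+] ≪ 0.45: [H+] ≈ √(6.25 × 10^-9 × 0.45) = 5.30 × 10^-5 M
Check: 0.012% ionized — well under 5%, approximation valid.
pH = −log(5.30 × 10^-5) = 4.28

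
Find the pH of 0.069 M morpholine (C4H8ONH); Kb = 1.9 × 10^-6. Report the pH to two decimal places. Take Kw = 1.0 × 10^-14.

pH = 10.56

C4H8ONH + H2O ⇌ C4H8ONH2+ + OH-
Let x = [OH-] at equilibrium. Kb = x²/(0.069 − x).
Since Kb ≪ C₀, x ≈ √(Kb·C₀) = 3.62 × 10^-4 M.
pOH = −log(3.62 × 10^-4) = 3.44; pH = 14.00 − 3.44 = 10.56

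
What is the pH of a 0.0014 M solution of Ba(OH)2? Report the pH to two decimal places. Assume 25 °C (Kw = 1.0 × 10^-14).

Ba(OH)2 is a strong base (each formula unit releases 2 OH-); [OH-] = 0.0028 M.
pOH = -log(0.0028) = 2.55
pH = 14.00 - 2.55 = 11.45

pH = 11.45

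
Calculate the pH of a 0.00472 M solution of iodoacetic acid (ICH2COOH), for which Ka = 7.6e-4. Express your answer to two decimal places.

ICH2COOH ⇌ ICH2COO- + H+
From the ICE table, Ka = [H+]²/(0.00472 − [H+]) = 7.6 × 10^-4.
The 5% rule fails; solving [H+]² + Ka·[H+] − Ka·C₀ = 0 exactly:
[H+] = (−Ka + √(Ka² + 4·Ka·C₀))/2 = 1.55 × 10^-3 M
pH = −log[H+] = −log(1.55 × 10^-3) = 2.81

pH = 2.81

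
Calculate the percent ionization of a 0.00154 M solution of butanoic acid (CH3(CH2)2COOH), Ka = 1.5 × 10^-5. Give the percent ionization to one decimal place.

9.4%

CH3(CH2)2COOH ⇌ CH3(CH2)2COO- + H+; let x = [H+] at equilibrium.
Solve x² + 1.5e-05x − 2.31e-08 = 0 → x = 1.45 × 10^-4 M
% ionization = x/C₀ × 100% = 1.45 × 10^-4/0.00154 × 100% = 9.4%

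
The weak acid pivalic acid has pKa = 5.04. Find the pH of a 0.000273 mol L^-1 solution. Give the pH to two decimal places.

(CH3)3CCOOH ⇌ (CH3)3CCOO- + H+
Ka = 10^(−5.04) = 9.12 × 10^-6
Let x = [H+] at equilibrium. Ka = x²/(0.000273 − x).
Here C₀/Ka ≈ 29.9, so the small-x approximation fails. Use the quadratic:
x = (−Ka + √(Ka² + 4·Ka·C₀))/2 = 4.55 × 10^-5 M
pH = −log[H+] = −log(4.55 × 10^-5) = 4.34

pH = 4.34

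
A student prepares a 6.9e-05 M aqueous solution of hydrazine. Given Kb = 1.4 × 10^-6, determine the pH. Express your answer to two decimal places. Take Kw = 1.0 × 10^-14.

N2H4 + H2O ⇌ N2H5+ + OH-
Kb = x²/(6.9e-05 − x) = 1.4 × 10^-6
The 5% rule fails; solving x² + Kb·x − Kb·C₀ = 0 exactly:
x = [−1.4e-06 + √(1.4e-06² + 3.86e-10)]/2 = 9.15 × 10^-6 M
pOH = −log(9.15 × 10^-6) = 5.04; pH = 14.00 − 5.04 = 8.96

pH = 8.96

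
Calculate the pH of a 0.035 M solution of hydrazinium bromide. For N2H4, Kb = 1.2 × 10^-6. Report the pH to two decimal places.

pH = 4.77

N2H5+ is the conjugate acid of the weak base N2H4.
Ka = Kw/Kb = 1.0×10^-14 / 1.2 × 10^-6 = 8.33 × 10^-9
From the ICE table, Ka = [H+]²/(0.035 − [H+]) = 8.33 × 10^-9.
Assume [H+] ≪ 0.035: [H+] ≈ √(8.33 × 10^-9 × 0.035) = 1.71 × 10^-5 M
([H+]/C₀ = 0.049% < 5%, so the approximation holds.)
pH = −log[H+] = −log(1.71 × 10^-5) = 4.77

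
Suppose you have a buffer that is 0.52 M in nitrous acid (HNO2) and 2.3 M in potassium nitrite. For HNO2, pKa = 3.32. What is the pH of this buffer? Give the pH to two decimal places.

pH = 3.97

Henderson–Hasselbalch: pH = pKa + log([NO2-]/[HNO2]) = 3.32 + log(2.3/0.52)
pH = 3.32 + (+0.646) = 3.97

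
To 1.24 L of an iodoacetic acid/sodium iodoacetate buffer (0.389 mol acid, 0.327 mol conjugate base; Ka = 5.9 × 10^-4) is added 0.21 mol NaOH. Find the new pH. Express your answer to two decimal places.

OH- converts ICH2COOH to ICH2COO-: ICH2COOH → 0.179 mol, ICH2COO- → 0.537 mol.
pKa = −log(5.9 × 10^-4) = 3.229
pH = pKa + log(n_ICH2COO-/n_ICH2COOH) = 3.229 + log(0.537/0.179) = 3.229 + (+0.477)

pH = 3.71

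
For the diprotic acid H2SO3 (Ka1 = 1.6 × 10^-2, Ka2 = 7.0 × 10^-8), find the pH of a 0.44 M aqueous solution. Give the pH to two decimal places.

Ka1 ≫ Ka2, so treat the first dissociation as the only significant source of H+.
Ka1 = x²/(0.44 − x) = 1.6 × 10^-2
Solving the quadratic: x = (−Ka1 + √(Ka1² + 4·Ka1·C₀))/2 = 7.63 × 10^-2 M
pH = −log(7.63 × 10^-2) = 1.12

pH = 1.12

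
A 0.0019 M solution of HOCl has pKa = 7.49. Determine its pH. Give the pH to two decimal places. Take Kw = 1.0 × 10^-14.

pH = 5.11

HOCl ⇌ OCl- + H+
Ka = 10^(−7.49) = 3.24 × 10^-8
Ka = x²/(0.0019 − x) = 3.24 × 10^-8
Since Ka ≪ C₀, x ≈ √(Ka·C₀) = 7.85 × 10^-6 M.
(x/C₀ = 0.41% < 5%, so the approximation holds.)
pH = −log[H+] = −log(7.85 × 10^-6) = 5.11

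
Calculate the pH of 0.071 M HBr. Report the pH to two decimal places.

HBr is a strong acid and dissociates completely, so [H+] = 0.071 M.
pH = -log(0.071) = 1.15

pH = 1.15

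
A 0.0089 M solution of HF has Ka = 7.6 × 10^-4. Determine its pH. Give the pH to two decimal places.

pH = 2.65

HF ⇌ F- + H+
Ka = x²/(0.0089 − x) = 7.6 × 10^-4
The 5% rule fails; solving x² + Ka·x − Ka·C₀ = 0 exactly:
x = [−0.00076 + √(0.00076² + 2.71e-05)]/2 = 2.25 × 10^-3 M
pH = −log[H+] = −log(2.25 × 10^-3) = 2.65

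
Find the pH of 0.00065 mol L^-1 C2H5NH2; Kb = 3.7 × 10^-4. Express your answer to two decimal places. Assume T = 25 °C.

pH = 10.53

C2H5NH2 + H2O ⇌ C2H5NH3+ + OH-
From the ICE table, Kb = [OH-]²/(0.00065 − [OH-]) = 3.7 × 10^-4.
[OH-] is not negligible relative to C₀; solve [OH-]² + 0.00037·[OH-] − 2.4e-07 = 0.
[OH-] = (−Kb + √(Kb² + 4·Kb·C₀))/2 = 3.39 × 10^-4 M
pOH = 3.47, so pH = 14.00 − pOH = 10.53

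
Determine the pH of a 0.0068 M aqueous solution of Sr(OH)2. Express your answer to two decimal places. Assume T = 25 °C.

pH = 12.13

Sr(OH)2 is a strong base (each formula unit releases 2 OH-); [OH-] = 0.0136 M.
pOH = -log(0.0136) = 1.87
pH = 14.00 - 1.87 = 12.13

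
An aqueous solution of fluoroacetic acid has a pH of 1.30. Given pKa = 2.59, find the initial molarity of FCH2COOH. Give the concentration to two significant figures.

[H+] = 10^(-1.30) = 5.01 × 10^-2 M = x
Ka = 10^(−2.59) = 2.57 × 10^-3
Ka = x²/(C₀ − x) ⇒ C₀ = x + x²/Ka
C₀ = 5.01 × 10^-2 + (5.01 × 10^-2)²/(2.57 × 10^-3) = 1.03 M

C₀ = 1.0 M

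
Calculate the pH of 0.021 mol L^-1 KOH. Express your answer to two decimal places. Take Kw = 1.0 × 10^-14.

KOH is a strong base; [OH-] = 0.021 M.
pOH = -log(0.021) = 1.68
pH = 14.00 - 1.68 = 12.32

pH = 12.32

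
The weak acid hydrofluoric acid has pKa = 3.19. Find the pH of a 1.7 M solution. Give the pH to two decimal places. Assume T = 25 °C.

pH = 1.48

HF ⇌ F- + H+
Ka = 10^(−3.19) = 6.46 × 10^-4
Let x = [H+] at equilibrium. Ka = x²/(1.7 − x).
Assume x ≪ 1.7: x ≈ √(6.46 × 10^-4 × 1.7) = 3.31 × 10^-2 M
(x/C₀ = 1.9% < 5%, so the approximation holds.)
pH = −log(3.31 × 10^-2) = 1.48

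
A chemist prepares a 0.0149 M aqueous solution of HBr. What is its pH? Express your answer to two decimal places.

HBr is a strong acid and dissociates completely, so [H+] = 0.0149 M.
pH = -log(0.0149) = 1.83

pH = 1.83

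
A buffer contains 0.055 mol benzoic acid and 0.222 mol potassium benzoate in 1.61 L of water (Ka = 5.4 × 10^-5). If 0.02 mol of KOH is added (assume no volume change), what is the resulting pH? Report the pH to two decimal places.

After neutralization: n(C6H5COOH) = 0.035 mol, n(C6H5COO-) = 0.242 mol.
pKa = −log(5.4 × 10^-5) = 4.268
Henderson–Hasselbalch with mole ratio 0.242/0.035: pH = 4.268 + (+0.840)

pH = 5.11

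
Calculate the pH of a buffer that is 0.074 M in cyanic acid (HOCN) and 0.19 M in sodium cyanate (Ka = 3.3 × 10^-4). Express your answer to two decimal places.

pH = 3.89

pKa = −log(3.3 × 10^-4) = 3.481
Henderson–Hasselbalch: pH = pKa + log([OCN-]/[HOCN]) = 3.481 + log(0.19/0.074)
pH = 3.481 + (+0.410) = 3.89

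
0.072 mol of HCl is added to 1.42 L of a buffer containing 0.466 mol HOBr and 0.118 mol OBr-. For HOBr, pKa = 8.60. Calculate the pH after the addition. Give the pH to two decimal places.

pH = 7.53

After neutralization: n(HOBr) = 0.538 mol, n(OBr-) = 0.046 mol.
pH = pKa + log(n_OBr-/n_HOBr) = 8.60 + log(0.046/0.538) = 8.60 + (-1.068)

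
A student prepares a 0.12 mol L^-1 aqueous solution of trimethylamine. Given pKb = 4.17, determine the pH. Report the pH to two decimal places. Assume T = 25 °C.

pH = 11.45

(CH3)3N + H2O ⇌ (CH3)3NH+ + OH-
Kb = 10^(−4.17) = 6.76 × 10^-5
From the ICE table, Kb = x²/(0.12 − x) = 6.76 × 10^-5.
Since Kb ≪ C₀, x ≈ √(Kb·C₀) = 2.85 × 10^-3 M.
pOH = 2.55, so pH = 14.00 − pOH = 11.45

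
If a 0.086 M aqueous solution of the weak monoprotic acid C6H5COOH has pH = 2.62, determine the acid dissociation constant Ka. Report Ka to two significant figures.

Ka = 6.9 × 10^-5

[H+] = 10^(-2.62) = 2.40 × 10^-3 M
At equilibrium [HA] = 0.086 − 2.40 × 10^-3 = 8.36 × 10^-2 M
Ka = [H+][A-]/[HA] = (2.40 × 10^-3)² / 8.36 × 10^-2 = 6.9 × 10^-5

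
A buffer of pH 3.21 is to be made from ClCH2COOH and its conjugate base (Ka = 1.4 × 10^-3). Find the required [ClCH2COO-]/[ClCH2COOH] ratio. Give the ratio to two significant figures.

ratio = 2.3

pKa = -log(1.4 × 10^-3) = 2.854
pH = pKa + log(r) ⇒ log(r) = 3.21 − 2.854 = +0.356
r = [ClCH2COO-]/[ClCH2COOH] = 10^(+0.356) = 2.27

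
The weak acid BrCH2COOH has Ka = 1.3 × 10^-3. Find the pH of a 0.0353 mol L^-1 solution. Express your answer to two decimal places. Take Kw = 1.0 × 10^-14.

pH = 2.21

BrCH2COOH ⇌ BrCH2COO- + H+
Ka = [H+]²/(0.0353 − [H+]) = 1.3 × 10^-3
The 5% rule fails; solving [H+]² + Ka·[H+] − Ka·C₀ = 0 exactly:
[H+] = [−0.0013 + √(0.0013² + 0.000184)]/2 = 6.16 × 10^-3 M
pH = −log(6.16 × 10^-3) = 2.21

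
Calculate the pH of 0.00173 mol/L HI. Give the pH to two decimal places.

pH = 2.76

HI is a strong acid and dissociates completely, so [H+] = 0.00173 M.
pH = -log(0.00173) = 2.76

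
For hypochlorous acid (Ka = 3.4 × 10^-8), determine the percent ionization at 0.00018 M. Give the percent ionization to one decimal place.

1.4%

HOCl ⇌ OCl- + H+; let x = [H+] at equilibrium.
x ≈ √(Ka·C₀) = √(3.4 × 10^-8 × 0.00018) = 2.47 × 10^-6 M
Fraction ionized = 2.47 × 10^-6 / 0.00018 = 0.0137 → 1.4%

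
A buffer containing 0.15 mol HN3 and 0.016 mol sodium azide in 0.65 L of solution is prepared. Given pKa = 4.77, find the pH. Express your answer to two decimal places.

pH = 3.80

Henderson–Hasselbalch: pH = pKa + log([N3-]/[HN3]) = 4.77 + log(0.016/0.15)
pH = 4.77 + (-0.972) = 3.80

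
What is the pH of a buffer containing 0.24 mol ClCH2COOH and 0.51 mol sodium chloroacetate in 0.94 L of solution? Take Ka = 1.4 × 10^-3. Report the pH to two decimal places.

pKa = −log(1.4 × 10^-3) = 2.854
Henderson–Hasselbalch: pH = pKa + log([ClCH2COO-]/[ClCH2COOH]) = 2.854 + log(0.51/0.24)
pH = 2.854 + (+0.327) = 3.18

pH = 3.18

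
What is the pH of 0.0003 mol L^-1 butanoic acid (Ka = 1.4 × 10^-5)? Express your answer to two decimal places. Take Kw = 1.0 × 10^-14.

pH = 4.24

CH3(CH2)2COOH ⇌ CH3(CH2)2COO- + H+
Ka = x²/(0.0003 − x) = 1.4 × 10^-5
The 5% rule fails; solving x² + Ka·x − Ka·C₀ = 0 exactly:
x = [−1.4e-05 + √(1.4e-05² + 1.68e-08)]/2 = 5.82 × 10^-5 M
pH = −log[H+] = −log(5.82 × 10^-5) = 4.24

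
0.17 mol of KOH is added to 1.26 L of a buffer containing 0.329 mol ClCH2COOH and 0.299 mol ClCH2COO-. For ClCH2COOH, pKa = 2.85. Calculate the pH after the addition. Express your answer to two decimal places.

pH = 3.32

OH- converts ClCH2COOH to ClCH2COO-: ClCH2COOH → 0.159 mol, ClCH2COO- → 0.469 mol.
pH = pKa + log(n_ClCH2COO-/n_ClCH2COOH) = 2.85 + log(0.469/0.159) = 2.85 + (+0.470)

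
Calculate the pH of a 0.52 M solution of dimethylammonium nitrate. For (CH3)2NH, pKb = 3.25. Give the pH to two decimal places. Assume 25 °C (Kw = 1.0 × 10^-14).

pH = 5.52

(CH3)2NH2+ is the conjugate acid of the weak base (CH3)2NH.
Kb = 10^(−3.25) = 5.62 × 10^-4
Ka = Kw/Kb = 1.0×10^-14 / 5.62 × 10^-4 = 1.78 × 10^-11
From the ICE table, Ka = x²/(0.52 − x) = 1.78 × 10^-11.
Since Ka ≪ C₀, x ≈ √(Ka·C₀) = 3.04 × 10^-6 M.
pH = −log(3.04 × 10^-6) = 5.52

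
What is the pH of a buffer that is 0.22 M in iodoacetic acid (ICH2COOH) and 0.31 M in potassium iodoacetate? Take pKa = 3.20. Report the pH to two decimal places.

Using pH = pKa + log([base]/[acid]) with [base]/[acid] = 0.31/0.22:
pH = 3.20 + (+0.149) = 3.35

pH = 3.35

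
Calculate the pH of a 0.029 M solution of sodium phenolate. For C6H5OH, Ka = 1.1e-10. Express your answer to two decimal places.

pH = 11.20

C6H5O- is the conjugate base of the weak acid C6H5OH.
Kb = Kw/Ka = 1.0×10^-14 / 1.1 × 10^-10 = 9.09 × 10^-5
Kb = [OH-]²/(0.029 − [OH-]) = 9.09 × 10^-5
[OH-] is not negligible relative to C₀; solve [OH-]² + 9.09e-05·[OH-] − 2.64e-06 = 0.
[OH-] = [−9.09e-05 + √(9.09e-05² + 1.05e-05)]/2 = 1.58 × 10^-3 M
pOH = −log(1.58 × 10^-3) = 2.80; pH = 14.00 − 2.80 = 11.20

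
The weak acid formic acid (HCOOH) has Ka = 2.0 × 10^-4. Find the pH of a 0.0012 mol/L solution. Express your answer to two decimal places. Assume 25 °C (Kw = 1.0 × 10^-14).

HCOOH ⇌ HCOO- + H+
Let x = [H+] at equilibrium. Ka = x²/(0.0012 − x).
The 5% rule fails; solving x² + Ka·x − Ka·C₀ = 0 exactly:
x = [−0.0002 + √(0.0002² + 9.6e-07)]/2 = 4.00 × 10^-4 M
pH = −log[H+] = −log(4.00 × 10^-4) = 3.40

pH = 3.40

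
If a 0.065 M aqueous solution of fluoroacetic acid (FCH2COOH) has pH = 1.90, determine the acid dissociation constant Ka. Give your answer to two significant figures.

[H+] = 10^(-1.90) = 1.26 × 10^-2 M
At equilibrium [HA] = 0.065 − 1.26 × 10^-2 = 5.24 × 10^-2 M
Ka = [H+][A-]/[HA] = (1.26 × 10^-2)² / 5.24 × 10^-2 = 3.0 × 10^-3

Ka = 3.0 × 10^-3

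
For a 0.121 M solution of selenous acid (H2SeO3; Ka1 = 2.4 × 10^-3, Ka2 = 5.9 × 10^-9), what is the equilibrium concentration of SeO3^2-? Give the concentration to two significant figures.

5.9 × 10^-9 M

First ionization gives [H+] ≈ [HSeO3-] = 1.59 × 10^-2 M.
Second step: Ka2 = [H+][SeO3^2-]/[HSeO3-] ≈ [SeO3^2-] (since [H+] ≈ [HSeO3-]).
So [SeO3^2-] ≈ Ka2.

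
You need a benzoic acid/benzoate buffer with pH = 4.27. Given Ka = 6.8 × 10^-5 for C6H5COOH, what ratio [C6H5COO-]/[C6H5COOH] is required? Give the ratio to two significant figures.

ratio = 1.3

pKa = -log(6.8 × 10^-5) = 4.167
pH = pKa + log(r) ⇒ log(r) = 4.27 − 4.167 = +0.103
r = [C6H5COO-]/[C6H5COOH] = 10^(+0.103) = 1.27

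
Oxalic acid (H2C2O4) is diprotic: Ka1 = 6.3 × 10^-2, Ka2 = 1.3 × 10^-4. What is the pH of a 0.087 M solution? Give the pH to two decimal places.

pH = 1.31

Ka1 ≫ Ka2, so treat the first dissociation as the only significant source of H+.
Ka1 = x²/(0.087 − x) = 6.3 × 10^-2
Solving the quadratic: x = (−Ka1 + √(Ka1² + 4·Ka1·C₀))/2 = 4.90 × 10^-2 M
pH = −log(4.90 × 10^-2) = 1.31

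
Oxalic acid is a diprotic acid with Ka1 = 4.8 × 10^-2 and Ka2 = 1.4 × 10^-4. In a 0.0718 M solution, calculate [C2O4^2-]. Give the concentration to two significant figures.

First ionization gives [H+] ≈ [HC2O4-] = 3.94 × 10^-2 M.
Second step: Ka2 = [H+][C2O4^2-]/[HC2O4-] ≈ [C2O4^2-] (since [H+] ≈ [HC2O4-]).
So [C2O4^2-] ≈ Ka2.

1.4 × 10^-4 M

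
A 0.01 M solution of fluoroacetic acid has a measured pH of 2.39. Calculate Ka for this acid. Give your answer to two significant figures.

[H+] = 10^(-2.39) = 4.07 × 10^-3 M
At equilibrium [HA] = 0.01 − 4.07 × 10^-3 = 5.93 × 10^-3 M
Ka = [H+][A-]/[HA] = (4.07 × 10^-3)² / 5.93 × 10^-3 = 2.8 × 10^-3

Ka = 2.8 × 10^-3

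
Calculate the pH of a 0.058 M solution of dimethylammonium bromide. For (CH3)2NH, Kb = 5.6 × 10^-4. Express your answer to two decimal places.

pH = 5.99

(CH3)2NH2+ is the conjugate acid of the weak base (CH3)2NH.
Ka = Kw/Kb = 1.0×10^-14 / 5.6 × 10^-4 = 1.79 × 10^-11
Ka = [H+]²/(0.058 − [H+]) = 1.79 × 10^-11
Neglecting [H+] in the denominator: [H+] = √(1.79 × 10^-11 × 0.058) = 1.02 × 10^-6 M
pH = −log(1.02 × 10^-6) = 5.99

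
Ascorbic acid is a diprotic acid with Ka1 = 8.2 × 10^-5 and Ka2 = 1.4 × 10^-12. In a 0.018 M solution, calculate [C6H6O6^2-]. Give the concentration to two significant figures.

1.4 × 10^-12 M

First ionization gives [H+] ≈ [HC6H6O6-] = 1.17 × 10^-3 M.
Second step: Ka2 = [H+][C6H6O6^2-]/[HC6H6O6-] ≈ [C6H6O6^2-] (since [H+] ≈ [HC6H6O6-]).
So [C6H6O6^2-] ≈ Ka2.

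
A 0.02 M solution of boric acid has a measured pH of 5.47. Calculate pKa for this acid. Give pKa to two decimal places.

pKa = 9.24

[H+] = 10^(-5.47) = 3.39 × 10^-6 M
At equilibrium [HA] = 0.02 − 3.39 × 10^-6 = 2.00 × 10^-2 M
Ka = [H+][A-]/[HA] = (3.39 × 10^-6)² / 2.00 × 10^-2 = 5.75 × 10^-10
pKa = -log(5.75 × 10^-10) = 9.24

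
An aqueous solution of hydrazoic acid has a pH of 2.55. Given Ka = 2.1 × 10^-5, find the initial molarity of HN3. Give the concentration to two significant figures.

C₀ = 3.8 × 10^-1 M

[H+] = 10^(-2.55) = 2.82 × 10^-3 M = x
Ka = x²/(C₀ − x) ⇒ C₀ = x + x²/Ka
C₀ = 2.82 × 10^-3 + (2.82 × 10^-3)²/(2.1 × 10^-5) = 3.82 × 10^-1 M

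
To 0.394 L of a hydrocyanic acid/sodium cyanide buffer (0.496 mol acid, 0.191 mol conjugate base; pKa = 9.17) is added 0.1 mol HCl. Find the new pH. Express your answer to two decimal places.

pH = 8.35

Added H+ converts CN- to HCN: HCN → 0.596 mol, CN- → 0.091 mol.
pH = pKa + log([A⁻]/[HA]) = 9.17 + log(0.091/0.596) = 9.17 -0.816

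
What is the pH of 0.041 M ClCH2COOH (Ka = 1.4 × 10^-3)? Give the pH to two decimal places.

ClCH2COOH ⇌ ClCH2COO- + H+
Ka = x²/(0.041 − x) = 1.4 × 10^-3
Here C₀/Ka ≈ 29.3, so the small-x approximation fails. Use the quadratic:
x = [−0.0014 + √(0.0014² + 0.00023)]/2 = 6.91 × 10^-3 M
pH = −log(6.91 × 10^-3) = 2.16

pH = 2.16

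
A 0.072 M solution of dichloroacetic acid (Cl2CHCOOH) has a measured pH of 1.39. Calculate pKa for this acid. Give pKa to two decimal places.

[H+] = 10^(-1.39) = 4.07 × 10^-2 M
At equilibrium [HA] = 0.072 − 4.07 × 10^-2 = 3.13 × 10^-2 M
Ka = [H+][A-]/[HA] = (4.07 × 10^-2)² / 3.13 × 10^-2 = 5.29 × 10^-2
pKa = -log(5.29 × 10^-2) = 1.28

pKa = 1.28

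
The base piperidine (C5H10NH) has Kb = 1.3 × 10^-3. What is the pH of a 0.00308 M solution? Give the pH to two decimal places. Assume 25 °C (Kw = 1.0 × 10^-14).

pH = 11.16

C5H10NH + H2O ⇌ C5H10NH2+ + OH-
Kb = x²/(0.00308 − x) = 1.3 × 10^-3
Here C₀/Kb ≈ 2.37, so the small-x approximation fails. Use the quadratic:
x = [−0.0013 + √(0.0013² + 1.6e-05)]/2 = 1.45 × 10^-3 M
pOH = −log(1.45 × 10^-3) = 2.84; pH = 14.00 − 2.84 = 11.16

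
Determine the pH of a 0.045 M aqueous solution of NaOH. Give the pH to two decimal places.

pH = 12.65

NaOH is a strong base; [OH-] = 0.045 M.
pOH = -log(0.045) = 1.35
pH = 14.00 - 1.35 = 12.65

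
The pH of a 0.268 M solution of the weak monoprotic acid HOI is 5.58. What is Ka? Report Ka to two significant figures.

Ka = 2.6 × 10^-11

[H+] = 10^(-5.58) = 2.63 × 10^-6 M
At equilibrium [HA] = 0.268 − 2.63 × 10^-6 = 2.68 × 10^-1 M
Ka = [H+][A-]/[HA] = (2.63 × 10^-6)² / 2.68 × 10^-1 = 2.6 × 10^-11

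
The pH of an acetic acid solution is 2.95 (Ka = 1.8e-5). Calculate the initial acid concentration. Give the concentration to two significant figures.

C₀ = 7.1 × 10^-2 M

[H+] = 10^(-2.95) = 1.12 × 10^-3 M = x
Ka = x²/(C₀ − x) ⇒ C₀ = x + x²/Ka
C₀ = 1.12 × 10^-3 + (1.12 × 10^-3)²/(1.8 × 10^-5) = 7.08 × 10^-2 M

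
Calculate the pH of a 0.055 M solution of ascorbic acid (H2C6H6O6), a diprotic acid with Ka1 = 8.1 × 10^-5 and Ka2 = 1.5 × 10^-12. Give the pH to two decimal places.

pH = 2.68

Ka1 ≫ Ka2, so treat the first dissociation as the only significant source of H+.
Ka1 = x²/(0.055 − x) = 8.1 × 10^-5
x ≈ √(8.1 × 10^-5 × 0.055) = 2.11 × 10^-3 M
pH = −log(2.11 × 10^-3) = 2.68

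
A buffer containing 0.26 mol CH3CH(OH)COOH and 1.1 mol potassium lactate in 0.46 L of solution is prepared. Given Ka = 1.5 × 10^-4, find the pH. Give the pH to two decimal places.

pH = 4.45

pKa = −log(1.5 × 10^-4) = 3.824
Henderson–Hasselbalch: pH = pKa + log([CH3CH(OH)COO-]/[CH3CH(OH)COOH]) = 3.824 + log(1.1/0.26)
pH = 3.824 + (+0.626) = 4.45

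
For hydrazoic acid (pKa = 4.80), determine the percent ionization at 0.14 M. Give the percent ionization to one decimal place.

1.1%

HN3 ⇌ N3- + H+; let x = [H+] at equilibrium.
Ka = 10^(−4.80) = 1.58 × 10^-5
x ≈ √(Ka·C₀) = √(1.58 × 10^-5 × 0.14) = 1.49 × 10^-3 M
Fraction ionized = 1.49 × 10^-3 / 0.14 = 0.0106 → 1.1%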